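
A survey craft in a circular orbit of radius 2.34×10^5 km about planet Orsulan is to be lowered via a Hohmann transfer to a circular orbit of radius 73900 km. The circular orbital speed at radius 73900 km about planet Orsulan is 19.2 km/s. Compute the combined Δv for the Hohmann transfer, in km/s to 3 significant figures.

From the circular-orbit relation v² = μ/r at r = 73900 km: μ = v²r = (19.2)² × 73900 = 2.72425×10^7 km³/s².
Transfer-ellipse semi-major axis a_t = (r₁ + r₂)/2 = (2.340×10^5 + 73900)/2 = 1.5395×10^5 km.
At r₁ the circular-orbit speed is v₁ = √(μ/r₁) = 10.79 km/s.
Transfer-orbit speed at r₁ (vis-viva equation): v_a = √[μ(2/r₁ − 1/a_t)] = 7.476 km/s.
First burn Δv₁ = |v_a − v₁| = 3.314 km/s.
Circular speed at r₂: v₂ = √(μ/r₂) = 19.200 km/s.
Transfer-orbit speed at r₂: v_p = √[μ(2/r₂ − 1/a_t)] = 23.671 km/s.
Second burn Δv₂ = |v₂ − v_p| = 4.471 km/s.
Δv = Δv₁ + Δv₂ = 3.314 + 4.471 = 7.785 km/s.

Δv = 7.79 km/s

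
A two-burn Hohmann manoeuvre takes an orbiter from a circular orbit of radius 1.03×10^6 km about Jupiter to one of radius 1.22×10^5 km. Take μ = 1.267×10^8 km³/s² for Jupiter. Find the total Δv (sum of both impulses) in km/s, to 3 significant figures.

Δv = 16.9 km/s

The Hohmann ellipse has a_t = (r₁ + r₂)/2 = 5.760×10^5 km.
At r₁ the circular-orbit speed is v₁ = √(μ/r₁) = 11.09097 km/s.
Transfer-orbit speed at r₁ (vis-viva equation): v_a = √[μ(2/r₁ − 1/a_t)] = 5.104326 km/s.
First burn Δv₁ = |v_a − v₁| = 5.9866 km/s.
At r₂, v₂ = √(μ/r₂) = 32.226 km/s.
Transfer-orbit speed at r₂: v_p = √[μ(2/r₂ − 1/a_t)] = 43.094 km/s.
Second burn Δv₂ = |v₂ − v_p| = 10.868 km/s.
Δv = Δv₁ + Δv₂ = 5.9866 + 10.868 = 16.85 km/s.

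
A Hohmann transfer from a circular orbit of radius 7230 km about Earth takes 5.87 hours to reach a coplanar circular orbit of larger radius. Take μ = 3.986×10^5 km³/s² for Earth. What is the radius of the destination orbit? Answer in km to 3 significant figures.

r₂ = 45200 km

Transfer time t = 5.87 hours = 21132 s, and t = π√(a_t³/μ).
So a_t = (μ t²/π²)^(1/3) = (3.986×10^5 × (21132)² / π²)^(1/3) = 26224 km.
Since a_t = (r₁ + r₂)/2, r₂ = 2a_t − r₁ = 2×26224 − 7230 = 45218 km.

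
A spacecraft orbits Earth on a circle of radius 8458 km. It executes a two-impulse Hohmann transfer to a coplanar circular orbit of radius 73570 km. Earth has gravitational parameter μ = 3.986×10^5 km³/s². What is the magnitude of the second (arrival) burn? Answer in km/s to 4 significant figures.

Δv₂ = 1.271 km/s

Semi-major axis of the transfer orbit: a_t = (8458 + 73570)/2 = 41014 km.
Circular speed at r = 73570 km: v_c = √(μ/r) = 2.328 km/s.
Vis-viva on the transfer ellipse at r = 73570 km gives v_t = √[μ(2/r − 1/a_t)] = 1.057 km/s.
Δv₂ = |v_t − v_c| = |1.057 − 2.328| = 1.271 km/s.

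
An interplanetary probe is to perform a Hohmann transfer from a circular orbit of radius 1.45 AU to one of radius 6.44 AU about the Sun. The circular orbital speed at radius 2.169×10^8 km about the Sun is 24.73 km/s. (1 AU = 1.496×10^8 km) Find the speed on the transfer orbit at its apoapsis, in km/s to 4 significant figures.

From the circular-orbit relation v² = μ/r at r = 2.169×10^8 km: μ = v²r = (24.73)² × 2.169×10^8 = 1.32650×10^11 km³/s².
In km: r₁ = 1.45 × 1.496×10^8 = 2.1692×10^8 km; r₂ = 6.44 × 1.496×10^8 = 9.63424×10^8 km.
Transfer-ellipse semi-major axis a_t = (r₁ + r₂)/2 = (2.1692×10^8 + 9.63424×10^8)/2 = 5.90172×10^8 km.
At apoapsis, r = 9.63424×10^8 km.
Applying v² = μ(2/r − 1/a_t): v = 7.114 km/s.

v = 7.114 km/s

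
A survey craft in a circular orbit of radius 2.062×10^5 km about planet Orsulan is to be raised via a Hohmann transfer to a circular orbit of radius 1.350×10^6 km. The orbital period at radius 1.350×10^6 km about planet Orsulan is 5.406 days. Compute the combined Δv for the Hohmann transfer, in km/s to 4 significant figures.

From Kepler's third law T² = 4π²r³/μ at r = 1.350×10^6 km, T = 5.406 days = 5.406 × 86400 s = 4.670784×10^5 s: μ = 4π²r³/T² = 4.45227×10^8 km³/s².
Transfer-ellipse semi-major axis a_t = (r₁ + r₂)/2 = (2.062×10^5 + 1.350×10^6)/2 = 7.781×10^5 km.
At r₁ the circular-orbit speed is v₁ = √(μ/r₁) = 46.47 km/s.
Transfer-orbit speed at r₁ (vis-viva): v_p = √[μ(2/r₁ − 1/a_t)] = 61.21 km/s.
First burn Δv₁ = |v_p − v₁| = 14.74 km/s.
Circular speed at r₂: v₂ = √(μ/r₂) = 18.1603 km/s.
Transfer-orbit speed at r₂: v_a = √[μ(2/r₂ − 1/a_t)] = 9.34868 km/s.
Second burn Δv₂ = |v₂ − v_a| = 8.812 km/s.
Δv = Δv₁ + Δv₂ = 14.74 + 8.812 = 23.55 km/s.

Δv = 23.55 km/s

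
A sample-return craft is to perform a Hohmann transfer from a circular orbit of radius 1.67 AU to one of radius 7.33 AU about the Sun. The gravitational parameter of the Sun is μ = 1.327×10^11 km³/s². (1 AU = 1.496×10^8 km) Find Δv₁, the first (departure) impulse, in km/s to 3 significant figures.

Δv₁ = 6.37 km/s

In km: r₁ = 1.67 × 1.496×10^8 = 2.49832×10^8 km; r₂ = 7.33 × 1.496×10^8 = 1.096568×10^9 km.
Semi-major axis of the transfer orbit: a_t = (2.49832×10^8 + 1.096568×10^9)/2 = 6.732×10^8 km.
Circular speed at r = 2.49832×10^8 km: v_c = √(μ/r) = 23.047 km/s.
Vis-viva on the transfer ellipse at r = 2.49832×10^8 km gives v_t = √[μ(2/r − 1/a_t)] = 29.414 km/s.
Δv₁ = |v_t − v_c| = |29.414 − 23.047| = 6.367 km/s.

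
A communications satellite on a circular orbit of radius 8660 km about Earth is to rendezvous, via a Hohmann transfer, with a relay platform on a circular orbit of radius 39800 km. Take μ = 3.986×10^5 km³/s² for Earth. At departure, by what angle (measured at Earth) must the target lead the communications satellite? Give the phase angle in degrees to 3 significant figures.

φ = 94.5°

Transfer-ellipse semi-major axis a_t = (r₁ + r₂)/2 = (8660 + 39800)/2 = 24230 km.
Transfer time t = π√(a_t³/μ) = 18768 s.
The target's mean motion on its circular orbit is ω₂ = √(μ/r₂³) = 7.9514×10^-5 rad/s.
Angle swept by the target during transfer: ω₂·t = 1.4923 rad = 85.50°.
The communications satellite traverses 180° on the transfer ellipse, so the target must lead by 180° − 85.50° = 94.5°.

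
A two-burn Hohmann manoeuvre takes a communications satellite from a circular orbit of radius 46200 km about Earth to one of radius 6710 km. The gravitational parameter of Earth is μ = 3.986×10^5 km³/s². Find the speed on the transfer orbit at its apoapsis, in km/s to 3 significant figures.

v = 1.48 km/s

The Hohmann ellipse has a_t = (r₁ + r₂)/2 = 26455 km.
At apoapsis, r = 46200 km.
Vis-viva: v = √[μ(2/r − 1/a_t)] = √[3.986×10^5 × (2/46200 − 1/26455)] = 1.479 km/s.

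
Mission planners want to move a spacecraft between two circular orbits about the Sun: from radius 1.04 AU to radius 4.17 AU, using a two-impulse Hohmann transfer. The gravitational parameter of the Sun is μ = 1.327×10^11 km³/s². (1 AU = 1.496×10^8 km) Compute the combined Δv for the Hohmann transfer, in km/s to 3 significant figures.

Δv = 13.1 km/s

In km: r₁ = 1.04 × 1.496×10^8 = 1.55584×10^8 km; r₂ = 4.17 × 1.496×10^8 = 6.23832×10^8 km.
Transfer-ellipse semi-major axis a_t = (r₁ + r₂)/2 = (1.55584×10^8 + 6.23832×10^8)/2 = 3.89708×10^8 km.
Circular speed at r₁: v₁ = √(μ/r₁) = √(1.327×10^11/1.55584×10^8) = 29.2047 km/s.
On the transfer ellipse at r₁, vis-viva equation gives v_p = √[μ(2/r₁ − 1/a_t)] = 36.9502 km/s.
First burn Δv₁ = |v_p − v₁| = 7.7455 km/s.
At r₂, v₂ = √(μ/r₂) = 14.5848 km/s.
Transfer-orbit speed at r₂: v_a = √[μ(2/r₂ − 1/a_t)] = 9.21541 km/s.
Second burn Δv₂ = |v₂ − v_a| = 5.3694 km/s.
Total Δv = Δv₁ + Δv₂ = 13.11 km/s.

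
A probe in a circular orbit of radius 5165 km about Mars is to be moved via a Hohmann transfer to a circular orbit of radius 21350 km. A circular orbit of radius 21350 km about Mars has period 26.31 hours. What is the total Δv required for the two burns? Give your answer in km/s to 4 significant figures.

Δv = 1.307 km/s

From Kepler's third law T² = 4π²r³/μ at r = 21350 km, T = 26.31 hours = 26.31 × 3600 s = 94716 s: μ = 4π²r³/T² = 42825.9 km³/s².
The Hohmann ellipse has a_t = (r₁ + r₂)/2 = 13257.5 km.
Circular speed at r₁: v₁ = √(μ/r₁) = √(42825.9/5165) = 2.8795 km/s.
Transfer-orbit speed at r₁ (v² = μ(2/r − 1/a)): v_p = √[μ(2/r₁ − 1/a_t)] = 3.6541 km/s.
First burn Δv₁ = |v_p − v₁| = 0.7746 km/s.
Circular speed at r₂: v₂ = √(μ/r₂) = 1.4163 km/s.
Transfer-orbit speed at r₂: v_a = √[μ(2/r₂ − 1/a_t)] = 0.88401 km/s.
Second burn Δv₂ = |v₂ − v_a| = 0.5323 km/s.
Δv = Δv₁ + Δv₂ = 0.7746 + 0.5323 = 1.307 km/s.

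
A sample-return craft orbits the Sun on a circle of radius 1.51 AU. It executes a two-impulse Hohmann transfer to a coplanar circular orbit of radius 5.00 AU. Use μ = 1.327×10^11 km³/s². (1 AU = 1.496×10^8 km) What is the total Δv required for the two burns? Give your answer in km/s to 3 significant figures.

In km: r₁ = 1.51 × 1.496×10^8 = 2.25896×10^8 km; r₂ = 5.00 × 1.496×10^8 = 7.480×10^8 km.
Semi-major axis of the transfer orbit: a_t = (2.25896×10^8 + 7.480×10^8)/2 = 4.86948×10^8 km.
Circular speed at r₁: v₁ = √(μ/r₁) = √(1.327×10^11/2.25896×10^8) = 24.237 km/s.
On the transfer ellipse at r₁, v² = μ(2/r − 1/a) gives v_p = √[μ(2/r₁ − 1/a_t)] = 30.039 km/s.
First burn Δv₁ = |v_p − v₁| = 5.802 km/s.
Circular speed at r₂: v₂ = √(μ/r₂) = 13.32 km/s.
Transfer-orbit speed at r₂: v_a = √[μ(2/r₂ − 1/a_t)] = 9.072 km/s.
Second burn Δv₂ = |v₂ − v_a| = 4.248 km/s.
Δv = Δv₁ + Δv₂ = 5.802 + 4.248 = 10.05 km/s.

Δv = 10.0 km/s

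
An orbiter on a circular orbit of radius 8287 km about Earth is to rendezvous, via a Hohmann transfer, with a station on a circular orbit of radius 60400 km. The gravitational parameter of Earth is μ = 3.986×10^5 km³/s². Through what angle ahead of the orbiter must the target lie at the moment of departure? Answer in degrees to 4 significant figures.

φ = 102.8°

The Hohmann ellipse has a_t = (r₁ + r₂)/2 = 34343.5 km.
Transfer time t = π√(a_t³/μ) = 31670 s.
Target angular speed ω₂ = √(μ/r₂³) = 4.253×10^-5 rad/s.
Angle swept by the target during transfer: ω₂·t = 1.347 rad = 77.18°.
The orbiter traverses 180° on the transfer ellipse, so the target must lead by 180° − 77.18° = 102.8°.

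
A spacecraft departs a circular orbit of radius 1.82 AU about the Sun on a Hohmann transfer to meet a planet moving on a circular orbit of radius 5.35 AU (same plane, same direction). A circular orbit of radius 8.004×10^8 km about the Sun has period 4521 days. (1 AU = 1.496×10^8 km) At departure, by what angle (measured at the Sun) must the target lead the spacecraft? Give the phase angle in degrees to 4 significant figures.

φ = 81.26°

From Kepler's third law T² = 4π²r³/μ at r = 8.004×10^8 km, T = 4521 days = 4521 × 86400 s = 3.906144×10^8 s: μ = 4π²r³/T² = 1.32674×10^11 km³/s².
In km: r₁ = 1.82 × 1.496×10^8 = 2.72272×10^8 km; r₂ = 5.35 × 1.496×10^8 = 8.0036×10^8 km.
Transfer-ellipse semi-major axis a_t = (r₁ + r₂)/2 = (2.72272×10^8 + 8.0036×10^8)/2 = 5.36316×10^8 km.
The half-period of the transfer ellipse is t = π√(a_t³/μ) = 1.07124×10^8 s.
The target's mean motion on its circular orbit is ω₂ = √(μ/r₂³) = 1.60866×10^-8 rad/s.
Angle swept by the target during transfer: ω₂·t = 1.7233 rad = 98.74°.
Arrival is 180° from departure on the ellipse, so φ = 180° − 98.74° = 81.26°.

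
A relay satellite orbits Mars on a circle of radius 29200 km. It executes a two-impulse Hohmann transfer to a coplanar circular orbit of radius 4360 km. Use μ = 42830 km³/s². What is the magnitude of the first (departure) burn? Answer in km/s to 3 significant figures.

Δv₁ = 0.594 km/s

The Hohmann ellipse has a_t = (r₁ + r₂)/2 = 16780 km.
On the circular orbit at r = 29200 km, v_c = √(μ/r) = 1.21111 km/s.
Vis-viva on the transfer ellipse at r = 29200 km gives v_t = √[μ(2/r − 1/a_t)] = 0.617348 km/s.
Δv₁ = |v_t − v_c| = |0.617348 − 1.21111| = 0.5938 km/s.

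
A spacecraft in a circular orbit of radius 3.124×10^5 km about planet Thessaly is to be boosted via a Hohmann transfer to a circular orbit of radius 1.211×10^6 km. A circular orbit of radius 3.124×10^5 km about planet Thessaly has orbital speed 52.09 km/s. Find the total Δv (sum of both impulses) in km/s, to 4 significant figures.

Δv = 23.10 km/s

From the circular-orbit relation v² = μ/r at r = 3.124×10^5 km: μ = v²r = (52.09)² × 3.124×10^5 = 8.47656×10^8 km³/s².
Semi-major axis of the transfer orbit: a_t = (3.124×10^5 + 1.211×10^6)/2 = 7.617×10^5 km.
Circular speed at r₁: v₁ = √(μ/r₁) = √(8.47656×10^8/3.124×10^5) = 52.09 km/s.
Transfer-orbit speed at r₁ (vis-viva equation): v_p = √[μ(2/r₁ − 1/a_t)] = 65.68 km/s.
First burn Δv₁ = |v_p − v₁| = 13.59 km/s.
Circular speed at r₂: v₂ = √(μ/r₂) = 26.4568 km/s.
Transfer-orbit speed at r₂: v_a = √[μ(2/r₂ − 1/a_t)] = 16.9434 km/s.
Second burn Δv₂ = |v₂ − v_a| = 9.513 km/s.
Δv = Δv₁ + Δv₂ = 13.59 + 9.513 = 23.10 km/s.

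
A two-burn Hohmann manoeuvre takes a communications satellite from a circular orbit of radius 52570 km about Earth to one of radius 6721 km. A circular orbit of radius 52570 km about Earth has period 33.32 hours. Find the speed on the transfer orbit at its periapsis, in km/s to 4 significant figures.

v = 10.26 km/s

From Kepler's third law T² = 4π²r³/μ at r = 52570 km, T = 33.32 hours = 33.32 × 3600 s = 1.19952×10^5 s: μ = 4π²r³/T² = 3.98620×10^5 km³/s².
Semi-major axis of the transfer orbit: a_t = (52570 + 6721)/2 = 29645.5 km.
The periapsis of the transfer ellipse is at r = 6721 km.
From the vis-viva equation, v = √[μ(2/r − 1/a_t)] = 10.26 km/s.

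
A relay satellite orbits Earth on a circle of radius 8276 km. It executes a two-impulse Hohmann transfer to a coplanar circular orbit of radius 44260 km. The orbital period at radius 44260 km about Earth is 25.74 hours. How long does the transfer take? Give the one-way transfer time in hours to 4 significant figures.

t = 5.884 hours

From Kepler's third law T² = 4π²r³/μ at r = 44260 km, T = 25.74 hours = 25.74 × 3600 s = 92664 s: μ = 4π²r³/T² = 3.98632×10^5 km³/s².
Transfer-ellipse semi-major axis a_t = (r₁ + r₂)/2 = (8276 + 44260)/2 = 26268 km.
Transfer time t = π√(a_t³/μ) = π√((26268)³ / 3.98632×10^5) = 21184 s.
Converting: 21184 s ÷ 3600 s/hour = 5.884 hours.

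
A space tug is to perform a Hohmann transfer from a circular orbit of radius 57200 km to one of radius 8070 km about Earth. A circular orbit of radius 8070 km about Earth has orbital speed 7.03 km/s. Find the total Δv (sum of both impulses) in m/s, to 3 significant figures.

From the circular-orbit relation v² = μ/r at r = 8070 km: μ = v²r = (7.03)² × 8070 = 3.98827×10^5 km³/s².
Semi-major axis of the transfer orbit: a_t = (57200 + 8070)/2 = 32635 km.
Circular speed at r₁: v₁ = √(μ/r₁) = √(3.98827×10^5/57200) = 2.640548 km/s.
On the transfer ellipse at r₁, v² = μ(2/r − 1/a) gives v_a = √[μ(2/r₁ − 1/a_t)] = 1.313074 km/s.
First burn Δv₁ = |v_a − v₁| = 1.32747 km/s.
Circular speed at r₂: v₂ = √(μ/r₂) = 7.03000 km/s.
Transfer-orbit speed at r₂: v_p = √[μ(2/r₂ − 1/a_t)] = 9.30704 km/s.
Second burn Δv₂ = |v₂ − v_p| = 2.27704 km/s.
Δv = Δv₁ + Δv₂ = 1.32747 + 2.27704 = 3.605 km/s.

Δv = 3600 m/s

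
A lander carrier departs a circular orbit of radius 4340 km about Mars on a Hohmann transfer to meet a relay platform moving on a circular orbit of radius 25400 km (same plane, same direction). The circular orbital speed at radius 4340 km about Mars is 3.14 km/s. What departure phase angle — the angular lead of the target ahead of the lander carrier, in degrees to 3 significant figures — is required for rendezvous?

φ = 99.4°

From the circular-orbit relation v² = μ/r at r = 4340 km: μ = v²r = (3.14)² × 4340 = 42790.7 km³/s².
Semi-major axis of the transfer orbit: a_t = (4340 + 25400)/2 = 14870 km.
The half-period of the transfer ellipse is t = π√(a_t³/μ) = 27539 s.
Target angular speed ω₂ = √(μ/r₂³) = 5.1100×10^-5 rad/s.
Angle swept by the target during transfer: ω₂·t = 1.4072 rad = 80.63°.
The lander carrier traverses 180° on the transfer ellipse, so the target must lead by 180° − 80.63° = 99.4°.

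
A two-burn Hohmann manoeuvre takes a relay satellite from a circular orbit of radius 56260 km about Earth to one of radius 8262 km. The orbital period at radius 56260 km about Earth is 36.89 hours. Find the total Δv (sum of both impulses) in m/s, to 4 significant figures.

From Kepler's third law T² = 4π²r³/μ at r = 56260 km, T = 36.89 hours = 36.89 × 3600 s = 1.32804×10^5 s: μ = 4π²r³/T² = 3.98599×10^5 km³/s².
The Hohmann ellipse has a_t = (r₁ + r₂)/2 = 32261 km.
Circular speed at r₁: v₁ = √(μ/r₁) = √(3.98599×10^5/56260) = 2.661757 km/s.
On the transfer ellipse at r₁, v² = μ(2/r − 1/a) gives v_a = √[μ(2/r₁ − 1/a_t)] = 1.347014 km/s.
First burn Δv₁ = |v_a − v₁| = 1.3147 km/s.
Circular speed at r₂: v₂ = √(μ/r₂) = 6.9459 km/s.
Transfer-orbit speed at r₂: v_p = √[μ(2/r₂ − 1/a_t)] = 9.1725 km/s.
Second burn Δv₂ = |v₂ − v_p| = 2.2266 km/s.
Total Δv = Δv₁ + Δv₂ = 3.541 km/s.

Δv = 3541 m/s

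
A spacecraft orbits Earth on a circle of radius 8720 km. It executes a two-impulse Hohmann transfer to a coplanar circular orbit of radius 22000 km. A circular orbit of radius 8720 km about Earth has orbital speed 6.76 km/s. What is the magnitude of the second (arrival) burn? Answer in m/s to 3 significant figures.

Δv₂ = 1050 m/s

From the circular-orbit relation v² = μ/r at r = 8720 km: μ = v²r = (6.76)² × 8720 = 3.98483×10^5 km³/s².
The Hohmann ellipse has a_t = (r₁ + r₂)/2 = 15360 km.
On the circular orbit at r = 22000 km, v_c = √(μ/r) = 4.256 km/s.
Vis-viva on the transfer ellipse at r = 22000 km gives v_t = √[μ(2/r − 1/a_t)] = 3.207 km/s.
Δv₂ = |v_t − v_c| = |3.207 − 4.256| = 1.049 km/s.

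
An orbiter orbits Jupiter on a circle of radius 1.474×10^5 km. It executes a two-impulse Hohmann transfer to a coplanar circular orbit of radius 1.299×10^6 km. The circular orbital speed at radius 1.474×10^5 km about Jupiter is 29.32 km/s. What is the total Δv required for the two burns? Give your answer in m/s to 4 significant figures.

From the circular-orbit relation v² = μ/r at r = 1.474×10^5 km: μ = v²r = (29.32)² × 1.474×10^5 = 1.26714×10^8 km³/s².
The Hohmann ellipse has a_t = (r₁ + r₂)/2 = 7.232×10^5 km.
Circular speed at r₁: v₁ = √(μ/r₁) = √(1.26714×10^8/1.474×10^5) = 29.320 km/s.
On the transfer ellipse at r₁, v² = μ(2/r − 1/a) gives v_p = √[μ(2/r₁ − 1/a_t)] = 39.295 km/s.
First burn Δv₁ = |v_p − v₁| = 9.975 km/s.
Circular speed at r₂: v₂ = √(μ/r₂) = 9.877 km/s.
Transfer-orbit speed at r₂: v_a = √[μ(2/r₂ − 1/a_t)] = 4.459 km/s.
Second burn Δv₂ = |v₂ − v_a| = 5.418 km/s.
Δv = Δv₁ + Δv₂ = 9.975 + 5.418 = 15.39 km/s.

Δv = 15390 m/s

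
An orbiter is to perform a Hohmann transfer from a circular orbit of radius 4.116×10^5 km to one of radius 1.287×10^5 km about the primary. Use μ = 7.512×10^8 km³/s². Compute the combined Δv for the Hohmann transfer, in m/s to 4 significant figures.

The Hohmann ellipse has a_t = (r₁ + r₂)/2 = 2.7015×10^5 km.
At r₁ the circular-orbit speed is v₁ = √(μ/r₁) = 42.721 km/s.
Transfer-orbit speed at r₁ (vis-viva equation): v_a = √[μ(2/r₁ − 1/a_t)] = 29.487 km/s.
First burn Δv₁ = |v_a − v₁| = 13.234 km/s.
At r₂, v₂ = √(μ/r₂) = 76.39915 km/s.
Transfer-orbit speed at r₂: v_p = √[μ(2/r₂ − 1/a_t)] = 94.30261 km/s.
Second burn Δv₂ = |v₂ − v_p| = 17.903 km/s.
Δv = Δv₁ + Δv₂ = 13.234 + 17.903 = 31.14 km/s.

Δv = 31140 m/s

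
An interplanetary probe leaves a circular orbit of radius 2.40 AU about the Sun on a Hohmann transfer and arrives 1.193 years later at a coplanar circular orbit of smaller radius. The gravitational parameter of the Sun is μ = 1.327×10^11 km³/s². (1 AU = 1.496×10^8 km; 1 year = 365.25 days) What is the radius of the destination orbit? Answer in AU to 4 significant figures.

In km: r₁ = 2.40 × 1.496×10^8 = 3.5904×10^8 km.
Transfer time t = 1.193 years × 365.25 × 86400 s = 3.76482168×10^7 s, and t = π√(a_t³/μ).
So a_t = (μ t²/π²)^(1/3) = (1.327×10^11 × (3.76482168×10^7)² / π²)^(1/3) = 2.6711×10^8 km.
Since a_t = (r₁ + r₂)/2, r₂ = 2a_t − r₁ = 2×2.6711×10^8 − 3.5904×10^8 = 1.7518×10^8 km.
In AU: r₂ = 1.7518×10^8 / 1.496×10^8 = 1.171 AU.

r₂ = 1.171 AU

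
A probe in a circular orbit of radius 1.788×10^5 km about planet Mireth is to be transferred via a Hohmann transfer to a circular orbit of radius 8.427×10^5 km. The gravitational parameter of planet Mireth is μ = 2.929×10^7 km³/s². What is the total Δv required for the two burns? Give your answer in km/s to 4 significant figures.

Semi-major axis of the transfer orbit: a_t = (1.788×10^5 + 8.427×10^5)/2 = 5.1075×10^5 km.
Circular speed at r₁: v₁ = √(μ/r₁) = √(2.929×10^7/1.788×10^5) = 12.798997 km/s.
On the transfer ellipse at r₁, v² = μ(2/r − 1/a) gives v_p = √[μ(2/r₁ − 1/a_t)] = 16.440243 km/s.
First burn Δv₁ = |v_p − v₁| = 3.64125 km/s.
Circular speed at r₂: v₂ = √(μ/r₂) = 5.89553 km/s.
Transfer-orbit speed at r₂: v_a = √[μ(2/r₂ − 1/a_t)] = 3.48821 km/s.
Second burn Δv₂ = |v₂ − v_a| = 2.40732 km/s.
Total Δv = Δv₁ + Δv₂ = 6.049 km/s.

Δv = 6.049 km/s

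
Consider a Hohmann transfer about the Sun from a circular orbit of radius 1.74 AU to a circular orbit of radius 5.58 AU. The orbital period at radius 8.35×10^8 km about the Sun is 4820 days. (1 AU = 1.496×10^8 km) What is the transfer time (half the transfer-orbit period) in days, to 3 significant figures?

t = 1280 days

From Kepler's third law T² = 4π²r³/μ at r = 8.35×10^8 km, T = 4820 days = 4820 × 86400 s = 4.16448×10^8 s: μ = 4π²r³/T² = 1.32525×10^11 km³/s².
In km: r₁ = 1.74 × 1.496×10^8 = 2.60304×10^8 km; r₂ = 5.58 × 1.496×10^8 = 8.34768×10^8 km.
The Hohmann ellipse has a_t = (r₁ + r₂)/2 = 5.47536×10^8 km.
By Kepler's third law the transfer-orbit period is T = 2π√(a_t³/μ), so t = T/2 = 1.106×10^8 s.
Converting: 1.106×10^8 s ÷ 86400 s/day = 1280 days.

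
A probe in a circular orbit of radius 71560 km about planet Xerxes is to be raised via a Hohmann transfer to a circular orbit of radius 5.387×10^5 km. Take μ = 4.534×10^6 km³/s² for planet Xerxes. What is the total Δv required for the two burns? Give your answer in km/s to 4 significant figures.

Transfer-ellipse semi-major axis a_t = (r₁ + r₂)/2 = (71560 + 5.387×10^5)/2 = 3.0513×10^5 km.
At r₁ the circular-orbit speed is v₁ = √(μ/r₁) = 7.95986 km/s.
On the transfer ellipse at r₁, v² = μ(2/r − 1/a) gives v_p = √[μ(2/r₁ − 1/a_t)] = 10.5764 km/s.
First burn Δv₁ = |v_p − v₁| = 2.617 km/s.
At r₂, v₂ = √(μ/r₂) = 2.901 km/s.
Transfer-orbit speed at r₂: v_a = √[μ(2/r₂ − 1/a_t)] = 1.405 km/s.
Second burn Δv₂ = |v₂ − v_a| = 1.496 km/s.
Total Δv = Δv₁ + Δv₂ = 4.113 km/s.

Δv = 4.113 km/s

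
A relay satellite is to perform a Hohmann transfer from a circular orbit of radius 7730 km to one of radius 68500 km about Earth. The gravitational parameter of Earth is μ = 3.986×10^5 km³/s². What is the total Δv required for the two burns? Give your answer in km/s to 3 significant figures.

The Hohmann ellipse has a_t = (r₁ + r₂)/2 = 38115 km.
At r₁ the circular-orbit speed is v₁ = √(μ/r₁) = 7.181 km/s.
Transfer-orbit speed at r₁ (v² = μ(2/r − 1/a)): v_p = √[μ(2/r₁ − 1/a_t)] = 9.627 km/s.
First burn Δv₁ = |v_p − v₁| = 2.446 km/s.
Circular speed at r₂: v₂ = √(μ/r₂) = 2.412 km/s.
Transfer-orbit speed at r₂: v_a = √[μ(2/r₂ − 1/a_t)] = 1.086 km/s.
Second burn Δv₂ = |v₂ − v_a| = 1.326 km/s.
Total Δv = Δv₁ + Δv₂ = 3.772 km/s.

Δv = 3.77 km/s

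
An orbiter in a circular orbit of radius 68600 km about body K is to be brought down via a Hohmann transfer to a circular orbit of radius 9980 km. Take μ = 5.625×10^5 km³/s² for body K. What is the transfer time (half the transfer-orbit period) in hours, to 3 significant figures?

Semi-major axis of the transfer orbit: a_t = (68600 + 9980)/2 = 39290 km.
By Kepler's third law the transfer-orbit period is T = 2π√(a_t³/μ), so t = T/2 = 32620 s.
Converting: 32620 s ÷ 3600 s/hour = 9.06 hours.

t = 9.06 hours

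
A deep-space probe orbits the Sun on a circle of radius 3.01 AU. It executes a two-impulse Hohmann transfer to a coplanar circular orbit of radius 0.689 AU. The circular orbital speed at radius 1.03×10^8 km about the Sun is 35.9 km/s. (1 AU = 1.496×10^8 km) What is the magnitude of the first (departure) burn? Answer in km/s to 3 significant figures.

From the circular-orbit relation v² = μ/r at r = 1.03×10^8 km: μ = v²r = (35.9)² × 1.03×10^8 = 1.32747×10^11 km³/s².
In km: r₁ = 3.01 × 1.496×10^8 = 4.50296×10^8 km; r₂ = 0.689 × 1.496×10^8 = 1.030744×10^8 km.
The Hohmann ellipse has a_t = (r₁ + r₂)/2 = 2.766852×10^8 km.
Circular speed at r = 4.50296×10^8 km: v_c = √(μ/r) = 17.17 km/s.
Transfer-orbit speed at the same r (vis-viva, a = a_t): v_t = √[μ(2/r − 1/a_t)] = 10.48 km/s.
Δv₁ = |v_t − v_c| = |10.48 − 17.17| = 6.690 km/s.

Δv₁ = 6.69 km/s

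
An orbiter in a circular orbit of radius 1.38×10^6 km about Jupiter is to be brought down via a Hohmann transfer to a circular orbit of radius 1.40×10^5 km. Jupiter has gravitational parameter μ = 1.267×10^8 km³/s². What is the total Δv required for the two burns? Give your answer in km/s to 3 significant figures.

The Hohmann ellipse has a_t = (r₁ + r₂)/2 = 7.600×10^5 km.
At r₁ the circular-orbit speed is v₁ = √(μ/r₁) = 9.582 km/s.
On the transfer ellipse at r₁, vis-viva equation gives v_a = √[μ(2/r₁ − 1/a_t)] = 4.113 km/s.
First burn Δv₁ = |v_a − v₁| = 5.469 km/s.
At r₂, v₂ = √(μ/r₂) = 30.0832 km/s.
Transfer-orbit speed at r₂: v_p = √[μ(2/r₂ − 1/a_t)] = 40.5375 km/s.
Second burn Δv₂ = |v₂ − v_p| = 10.45 km/s.
Total Δv = Δv₁ + Δv₂ = 15.92 km/s.

Δv = 15.9 km/s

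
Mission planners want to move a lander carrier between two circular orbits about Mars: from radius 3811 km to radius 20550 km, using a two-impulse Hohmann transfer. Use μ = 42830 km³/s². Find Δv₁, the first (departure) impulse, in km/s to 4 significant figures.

Semi-major axis of the transfer orbit: a_t = (3811 + 20550)/2 = 12180.5 km.
Circular speed at r = 3811 km: v_c = √(μ/r) = 3.352 km/s.
Transfer-orbit speed at the same r (vis-viva, a = a_t): v_t = √[μ(2/r − 1/a_t)] = 4.354 km/s.
Δv₁ = |v_t − v_c| = |4.354 − 3.352| = 1.002 km/s.

Δv₁ = 1.002 km/s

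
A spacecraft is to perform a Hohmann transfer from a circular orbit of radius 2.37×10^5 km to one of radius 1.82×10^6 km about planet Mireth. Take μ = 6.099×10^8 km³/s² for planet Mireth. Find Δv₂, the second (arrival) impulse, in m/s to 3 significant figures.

Δv₂ = 9520 m/s

Semi-major axis of the transfer orbit: a_t = (2.370×10^5 + 1.820×10^6)/2 = 1.0285×10^6 km.
On the circular orbit at r = 1.820×10^6 km, v_c = √(μ/r) = 18.30601 km/s.
Transfer-orbit speed at the same r (vis-viva, a = a_t): v_t = √[μ(2/r − 1/a_t)] = 8.787506 km/s.
Δv₂ = |v_t − v_c| = |8.787506 − 18.30601| = 9.519 km/s.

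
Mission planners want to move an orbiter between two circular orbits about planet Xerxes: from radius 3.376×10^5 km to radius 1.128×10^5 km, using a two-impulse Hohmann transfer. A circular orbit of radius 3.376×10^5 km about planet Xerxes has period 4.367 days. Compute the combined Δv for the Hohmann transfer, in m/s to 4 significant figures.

From Kepler's third law T² = 4π²r³/μ at r = 3.376×10^5 km, T = 4.367 days = 4.367 × 86400 s = 3.773088×10^5 s: μ = 4π²r³/T² = 1.06702×10^7 km³/s².
Semi-major axis of the transfer orbit: a_t = (3.376×10^5 + 1.128×10^5)/2 = 2.252×10^5 km.
At r₁ the circular-orbit speed is v₁ = √(μ/r₁) = 5.622 km/s.
Transfer-orbit speed at r₁ (vis-viva equation): v_a = √[μ(2/r₁ − 1/a_t)] = 3.979 km/s.
First burn Δv₁ = |v_a − v₁| = 1.643 km/s.
Circular speed at r₂: v₂ = √(μ/r₂) = 9.7260 km/s.
Transfer-orbit speed at r₂: v_p = √[μ(2/r₂ − 1/a_t)] = 11.908 km/s.
Second burn Δv₂ = |v₂ − v_p| = 2.182 km/s.
Total Δv = Δv₁ + Δv₂ = 3.825 km/s.

Δv = 3825 m/s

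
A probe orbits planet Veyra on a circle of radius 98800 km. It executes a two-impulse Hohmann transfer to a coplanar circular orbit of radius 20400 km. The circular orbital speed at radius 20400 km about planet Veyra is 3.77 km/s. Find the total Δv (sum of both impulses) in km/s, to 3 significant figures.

From the circular-orbit relation v² = μ/r at r = 20400 km: μ = v²r = (3.77)² × 20400 = 2.89943×10^5 km³/s².
Semi-major axis of the transfer orbit: a_t = (98800 + 20400)/2 = 59600 km.
Circular speed at r₁: v₁ = √(μ/r₁) = √(2.89943×10^5/98800) = 1.71308 km/s.
On the transfer ellipse at r₁, vis-viva equation gives v_a = √[μ(2/r₁ − 1/a_t)] = 1.00224 km/s.
First burn Δv₁ = |v_a − v₁| = 0.7108 km/s.
At r₂, v₂ = √(μ/r₂) = 3.770 km/s.
Transfer-orbit speed at r₂: v_p = √[μ(2/r₂ − 1/a_t)] = 4.854 km/s.
Second burn Δv₂ = |v₂ − v_p| = 1.084 km/s.
Total Δv = Δv₁ + Δv₂ = 1.795 km/s.

Δv = 1.79 km/s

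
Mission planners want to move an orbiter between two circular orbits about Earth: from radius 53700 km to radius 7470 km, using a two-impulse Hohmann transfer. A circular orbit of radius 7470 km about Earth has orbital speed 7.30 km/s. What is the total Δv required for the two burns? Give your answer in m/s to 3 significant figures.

From the circular-orbit relation v² = μ/r at r = 7470 km: μ = v²r = (7.30)² × 7470 = 3.98076×10^5 km³/s².
Semi-major axis of the transfer orbit: a_t = (53700 + 7470)/2 = 30585 km.
Circular speed at r₁: v₁ = √(μ/r₁) = √(3.98076×10^5/53700) = 2.723 km/s.
On the transfer ellipse at r₁, vis-viva equation gives v_a = √[μ(2/r₁ − 1/a_t)] = 1.346 km/s.
First burn Δv₁ = |v_a − v₁| = 1.377 km/s.
At r₂, v₂ = √(μ/r₂) = 7.300 km/s.
Transfer-orbit speed at r₂: v_p = √[μ(2/r₂ − 1/a_t)] = 9.673 km/s.
Second burn Δv₂ = |v₂ − v_p| = 2.373 km/s.
Total Δv = Δv₁ + Δv₂ = 3.750 km/s.

Δv = 3750 m/s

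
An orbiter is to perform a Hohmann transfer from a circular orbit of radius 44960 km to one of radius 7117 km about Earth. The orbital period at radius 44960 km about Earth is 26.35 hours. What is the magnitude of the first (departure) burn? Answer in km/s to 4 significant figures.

Δv₁ = 1.421 km/s

From Kepler's third law T² = 4π²r³/μ at r = 44960 km, T = 26.35 hours = 26.35 × 3600 s = 94860 s: μ = 4π²r³/T² = 3.98724×10^5 km³/s².
The Hohmann ellipse has a_t = (r₁ + r₂)/2 = 26038.5 km.
Circular speed at r = 44960 km: v_c = √(μ/r) = 2.978 km/s.
Vis-viva on the transfer ellipse at r = 44960 km gives v_t = √[μ(2/r − 1/a_t)] = 1.557 km/s.
Δv₁ = |v_t − v_c| = |1.557 − 2.978| = 1.421 km/s.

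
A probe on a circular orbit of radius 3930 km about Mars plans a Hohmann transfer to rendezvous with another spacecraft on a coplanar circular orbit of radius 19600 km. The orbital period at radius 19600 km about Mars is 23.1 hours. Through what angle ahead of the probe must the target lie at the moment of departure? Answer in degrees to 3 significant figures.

φ = 96.3°

From Kepler's third law T² = 4π²r³/μ at r = 19600 km, T = 23.1 hours = 23.1 × 3600 s = 83160 s: μ = 4π²r³/T² = 42983.2 km³/s².
Semi-major axis of the transfer orbit: a_t = (3930 + 19600)/2 = 11765 km.
The half-period of the transfer ellipse is t = π√(a_t³/μ) = 19340 s.
Target angular speed ω₂ = √(μ/r₂³) = 7.556×10^-5 rad/s.
Angle swept by the target during transfer: ω₂·t = 1.461 rad = 83.71°.
Arrival is 180° from departure on the ellipse, so φ = 180° − 83.71° = 96.3°.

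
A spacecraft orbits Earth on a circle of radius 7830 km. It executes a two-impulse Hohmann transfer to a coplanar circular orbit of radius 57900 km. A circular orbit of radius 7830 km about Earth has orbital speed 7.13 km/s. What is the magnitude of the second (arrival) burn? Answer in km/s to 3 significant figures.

Δv₂ = 1.34 km/s

From the circular-orbit relation v² = μ/r at r = 7830 km: μ = v²r = (7.13)² × 7830 = 3.98053×10^5 km³/s².
Semi-major axis of the transfer orbit: a_t = (7830 + 57900)/2 = 32865 km.
On the circular orbit at r = 57900 km, v_c = √(μ/r) = 2.622 km/s.
Vis-viva on the transfer ellipse at r = 57900 km gives v_t = √[μ(2/r − 1/a_t)] = 1.280 km/s.
Δv₂ = |v_t − v_c| = |1.280 − 2.622| = 1.342 km/s.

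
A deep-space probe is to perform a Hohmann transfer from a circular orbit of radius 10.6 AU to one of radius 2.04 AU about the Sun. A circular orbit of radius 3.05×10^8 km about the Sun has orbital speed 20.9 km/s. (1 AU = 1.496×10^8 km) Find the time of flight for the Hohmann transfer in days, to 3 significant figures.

t = 2900 days

From the circular-orbit relation v² = μ/r at r = 3.05×10^8 km: μ = v²r = (20.9)² × 3.05×10^8 = 1.33227×10^11 km³/s².
In km: r₁ = 10.6 × 1.496×10^8 = 1.58576×10^9 km; r₂ = 2.04 × 1.496×10^8 = 3.05184×10^8 km.
Transfer-ellipse semi-major axis a_t = (r₁ + r₂)/2 = (1.58576×10^9 + 3.05184×10^8)/2 = 9.45472×10^8 km.
Transfer time t = π√(a_t³/μ) = π√((9.45472×10^8)³ / 1.33227×10^11) = 2.502×10^8 s.
Converting: 2.502×10^8 s ÷ 86400 s/day = 2900 days.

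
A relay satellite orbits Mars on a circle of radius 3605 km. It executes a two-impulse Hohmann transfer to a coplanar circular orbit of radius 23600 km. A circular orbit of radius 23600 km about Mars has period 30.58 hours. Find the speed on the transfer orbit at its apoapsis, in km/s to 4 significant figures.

v = 0.6934 km/s

From Kepler's third law T² = 4π²r³/μ at r = 23600 km, T = 30.58 hours = 30.58 × 3600 s = 1.10088×10^5 s: μ = 4π²r³/T² = 42817.0 km³/s².
Semi-major axis of the transfer orbit: a_t = (3605 + 23600)/2 = 13602.5 km.
The apoapsis of the transfer ellipse is at r = 23600 km.
Vis-viva: v = √[μ(2/r − 1/a_t)] = √[42817.0 × (2/23600 − 1/13602.5)] = 0.6934 km/s.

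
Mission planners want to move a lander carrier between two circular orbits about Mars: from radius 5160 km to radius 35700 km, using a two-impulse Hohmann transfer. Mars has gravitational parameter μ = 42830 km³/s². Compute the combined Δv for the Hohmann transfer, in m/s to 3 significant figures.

The Hohmann ellipse has a_t = (r₁ + r₂)/2 = 20430 km.
Circular speed at r₁: v₁ = √(μ/r₁) = √(42830/5160) = 2.88104 km/s.
On the transfer ellipse at r₁, vis-viva equation gives v_p = √[μ(2/r₁ − 1/a_t)] = 3.80846 km/s.
First burn Δv₁ = |v_p − v₁| = 0.9274 km/s.
At r₂, v₂ = √(μ/r₂) = 1.09532 km/s.
Transfer-orbit speed at r₂: v_a = √[μ(2/r₂ − 1/a_t)] = 0.550466 km/s.
Second burn Δv₂ = |v₂ − v_a| = 0.5449 km/s.
Total Δv = Δv₁ + Δv₂ = 1.472 km/s.

Δv = 1470 m/s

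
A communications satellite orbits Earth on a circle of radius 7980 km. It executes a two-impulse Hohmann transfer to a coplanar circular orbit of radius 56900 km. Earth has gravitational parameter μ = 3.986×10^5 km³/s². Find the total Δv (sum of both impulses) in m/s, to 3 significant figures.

Δv = 3630 m/s

The Hohmann ellipse has a_t = (r₁ + r₂)/2 = 32440 km.
At r₁ the circular-orbit speed is v₁ = √(μ/r₁) = 7.0675 km/s.
Transfer-orbit speed at r₁ (vis-viva equation): v_p = √[μ(2/r₁ − 1/a_t)] = 9.3602 km/s.
First burn Δv₁ = |v_p − v₁| = 2.293 km/s.
At r₂, v₂ = √(μ/r₂) = 2.647 km/s.
Transfer-orbit speed at r₂: v_a = √[μ(2/r₂ − 1/a_t)] = 1.313 km/s.
Second burn Δv₂ = |v₂ − v_a| = 1.334 km/s.
Total Δv = Δv₁ + Δv₂ = 3.627 km/s.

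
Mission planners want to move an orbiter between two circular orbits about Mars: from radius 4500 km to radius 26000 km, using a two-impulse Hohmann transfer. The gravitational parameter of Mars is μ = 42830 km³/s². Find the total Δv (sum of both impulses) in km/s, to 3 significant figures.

The Hohmann ellipse has a_t = (r₁ + r₂)/2 = 15250 km.
Circular speed at r₁: v₁ = √(μ/r₁) = √(42830/4500) = 3.08509 km/s.
On the transfer ellipse at r₁, vis-viva gives v_p = √[μ(2/r₁ − 1/a_t)] = 4.02828 km/s.
First burn Δv₁ = |v_p − v₁| = 0.94319 km/s.
At r₂, v₂ = √(μ/r₂) = 1.28347 km/s.
Transfer-orbit speed at r₂: v_a = √[μ(2/r₂ − 1/a_t)] = 0.697202 km/s.
Second burn Δv₂ = |v₂ − v_a| = 0.58627 km/s.
Δv = Δv₁ + Δv₂ = 0.94319 + 0.58627 = 1.529 km/s.

Δv = 1.53 km/s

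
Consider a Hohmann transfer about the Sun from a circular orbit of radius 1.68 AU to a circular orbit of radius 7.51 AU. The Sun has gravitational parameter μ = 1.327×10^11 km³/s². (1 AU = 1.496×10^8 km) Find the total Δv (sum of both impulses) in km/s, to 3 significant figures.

Δv = 10.7 km/s

In km: r₁ = 1.68 × 1.496×10^8 = 2.51328×10^8 km; r₂ = 7.51 × 1.496×10^8 = 1.123496×10^9 km.
Transfer-ellipse semi-major axis a_t = (r₁ + r₂)/2 = (2.51328×10^8 + 1.123496×10^9)/2 = 6.87412×10^8 km.
Circular speed at r₁: v₁ = √(μ/r₁) = √(1.327×10^11/2.51328×10^8) = 22.97815 km/s.
On the transfer ellipse at r₁, v² = μ(2/r − 1/a) gives v_p = √[μ(2/r₁ − 1/a_t)] = 29.37597 km/s.
First burn Δv₁ = |v_p − v₁| = 6.3978 km/s.
At r₂, v₂ = √(μ/r₂) = 10.868 km/s.
Transfer-orbit speed at r₂: v_a = √[μ(2/r₂ − 1/a_t)] = 6.5715 km/s.
Second burn Δv₂ = |v₂ − v_a| = 4.2965 km/s.
Δv = Δv₁ + Δv₂ = 6.3978 + 4.2965 = 10.69 km/s.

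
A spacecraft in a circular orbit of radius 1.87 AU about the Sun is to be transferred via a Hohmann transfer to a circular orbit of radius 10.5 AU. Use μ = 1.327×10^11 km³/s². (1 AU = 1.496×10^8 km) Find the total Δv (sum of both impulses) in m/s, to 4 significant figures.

Δv = 10740 m/s

In km: r₁ = 1.87 × 1.496×10^8 = 2.79752×10^8 km; r₂ = 10.5 × 1.496×10^8 = 1.5708×10^9 km.
Transfer-ellipse semi-major axis a_t = (r₁ + r₂)/2 = (2.79752×10^8 + 1.5708×10^9)/2 = 9.25276×10^8 km.
Circular speed at r₁: v₁ = √(μ/r₁) = √(1.327×10^11/2.79752×10^8) = 21.77955 km/s.
On the transfer ellipse at r₁, vis-viva gives v_p = √[μ(2/r₁ − 1/a_t)] = 28.37747 km/s.
First burn Δv₁ = |v_p − v₁| = 6.5979 km/s.
Circular speed at r₂: v₂ = √(μ/r₂) = 9.1913 km/s.
Transfer-orbit speed at r₂: v_a = √[μ(2/r₂ − 1/a_t)] = 5.0539 km/s.
Second burn Δv₂ = |v₂ − v_a| = 4.1374 km/s.
Total Δv = Δv₁ + Δv₂ = 10.74 km/s.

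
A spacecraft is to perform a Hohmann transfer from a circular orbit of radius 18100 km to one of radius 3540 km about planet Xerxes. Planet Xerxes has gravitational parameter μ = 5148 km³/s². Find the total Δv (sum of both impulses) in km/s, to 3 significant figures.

Transfer-ellipse semi-major axis a_t = (r₁ + r₂)/2 = (18100 + 3540)/2 = 10820 km.
Circular speed at r₁: v₁ = √(μ/r₁) = √(5148/18100) = 0.5333 km/s.
On the transfer ellipse at r₁, v² = μ(2/r − 1/a) gives v_a = √[μ(2/r₁ − 1/a_t)] = 0.3050 km/s.
First burn Δv₁ = |v_a − v₁| = 0.2283 km/s.
Circular speed at r₂: v₂ = √(μ/r₂) = 1.2059 km/s.
Transfer-orbit speed at r₂: v_p = √[μ(2/r₂ − 1/a_t)] = 1.5597 km/s.
Second burn Δv₂ = |v₂ − v_p| = 0.3538 km/s.
Total Δv = Δv₁ + Δv₂ = 0.5821 km/s.

Δv = 0.582 km/s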